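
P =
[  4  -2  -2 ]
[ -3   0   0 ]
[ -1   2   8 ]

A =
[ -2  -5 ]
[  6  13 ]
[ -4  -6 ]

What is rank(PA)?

First compute PA:
[[-12, -34],
 [  6,  15],
 [-18, -17]]
Now row reduce the product.
R2 ← R2 + (1/2)·R1: [0, -2]
R3 ← R3 − (3/2)·R1: [0, 34]
R3 ← R3 + (17)·R2: [0, 0]
2 nonzero rows, so rank(PA) = 2.

2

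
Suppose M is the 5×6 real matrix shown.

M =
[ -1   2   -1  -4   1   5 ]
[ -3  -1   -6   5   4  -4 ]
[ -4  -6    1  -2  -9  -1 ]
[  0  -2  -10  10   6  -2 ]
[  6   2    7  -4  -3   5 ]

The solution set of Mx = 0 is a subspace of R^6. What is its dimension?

2

Row reduce to echelon form.
R2 ← R2 − (3)·R1: [0, -7, -3, 17, 1, -19]
R3 ← R3 − (4)·R1: [0, -14, 5, 14, -13, -21]
R5 ← R5 + (6)·R1: [0, 14, 1, -28, 3, 35]
R3 ← R3 − (2)·R2: [0, 0, 11, -20, -15, 17]
R4 ← R4 − (2/7)·R2: [0, 0, -64/7, 36/7, 40/7, 24/7]
R5 ← R5 + (2)·R2: [0, 0, -5, 6, 5, -3]
R4 ← R4 + (64/77)·R3: [0, 0, 0, -884/77, -520/77, 1352/77]
R5 ← R5 + (5/11)·R3: [0, 0, 0, -34/11, -20/11, 52/11]
R5 ← R5 − (7/26)·R4: [0, 0, 0, 0, 0, 0]
4 nonzero rows, so rank(M) = 4.
M has 6 columns; by rank–nullity, nullity = 6 − 4 = 2.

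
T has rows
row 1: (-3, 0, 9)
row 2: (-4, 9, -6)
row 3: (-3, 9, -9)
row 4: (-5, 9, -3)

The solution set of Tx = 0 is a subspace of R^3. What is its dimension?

1

Row reduce to echelon form.
R2 ← R2 − (4/3)·R1: [0, 9, -18]
R3 ← R3 − R1: [0, 9, -18]
R4 ← R4 − (5/3)·R1: [0, 9, -18]
R3 ← R3 − R2: [0, 0, 0]
R4 ← R4 − R2: [0, 0, 0]
2 nonzero rows, so rank(T) = 2.
T has 3 columns; by rank–nullity, nullity = 3 − 2 = 1.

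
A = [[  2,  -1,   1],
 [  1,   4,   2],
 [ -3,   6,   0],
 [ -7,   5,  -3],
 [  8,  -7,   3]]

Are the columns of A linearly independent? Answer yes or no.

Row reduce A to echelon form.
R2 ← R2 − (1/2)·R1: [0, 9/2, 3/2]
R3 ← R3 + (3/2)·R1: [0, 9/2, 3/2]
R4 ← R4 + (7/2)·R1: [0, 3/2, 1/2]
R5 ← R5 − (4)·R1: [0, -3, -1]
R3 ← R3 − R2: [0, 0, 0]
R4 ← R4 − (1/3)·R2: [0, 0, 0]
R5 ← R5 + (2/3)·R2: [0, 0, 0]
2 pivots among 3 columns.
Only 2 < 3 pivot columns, so the columns are linearly dependent.

no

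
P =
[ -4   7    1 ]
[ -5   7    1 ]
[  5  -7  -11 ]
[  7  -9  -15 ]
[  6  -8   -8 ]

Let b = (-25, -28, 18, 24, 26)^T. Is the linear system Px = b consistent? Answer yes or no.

Row reduce the augmented matrix [P | b].
R2 ← R2 − (5/4)·R1: [0, -7/4, -1/4, 13/4]
R3 ← R3 + (5/4)·R1: [0, 7/4, -39/4, -53/4]
R4 ← R4 + (7/4)·R1: [0, 13/4, -53/4, -79/4]
R5 ← R5 + (3/2)·R1: [0, 5/2, -13/2, -23/2]
R3 ← R3 + R2: [0, 0, -10, -10]
R4 ← R4 + (13/7)·R2: [0, 0, -96/7, -96/7]
R5 ← R5 + (10/7)·R2: [0, 0, -48/7, -48/7]
R4 ← R4 − (48/35)·R3: [0, 0, 0, 0]
R5 ← R5 − (24/35)·R3: [0, 0, 0, 0]
The echelon form has 3 nonzero rows, and every pivot lies in the first 3 columns, so rank(P) = rank([P|b]) = 3.
The system is consistent.

yes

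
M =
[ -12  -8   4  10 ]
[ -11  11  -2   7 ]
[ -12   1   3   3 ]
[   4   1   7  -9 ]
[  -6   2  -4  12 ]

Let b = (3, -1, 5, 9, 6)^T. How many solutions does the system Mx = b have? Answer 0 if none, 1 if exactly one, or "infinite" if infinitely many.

0

Row reduce the augmented matrix [M | b].
R2 ← R2 − (11/12)·R1: [0, 55/3, -17/3, -13/6, -15/4]
R3 ← R3 − R1: [0, 9, -1, -7, 2]
R4 ← R4 + (1/3)·R1: [0, -5/3, 25/3, -17/3, 10]
R5 ← R5 − (1/2)·R1: [0, 6, -6, 7, 9/2]
R3 ← R3 − (27/55)·R2: [0, 0, 98/55, -653/110, 169/44]
R4 ← R4 + (1/11)·R2: [0, 0, 86/11, -129/22, 425/44]
R5 ← R5 − (18/55)·R2: [0, 0, -228/55, 424/55, 63/11]
R4 ← R4 − (215/49)·R3: [0, 0, 0, 989/49, -705/98]
R5 ← R5 + (114/49)·R3: [0, 0, 0, -299/49, 1437/98]
R5 ← R5 + (13/43)·R4: [0, 0, 0, 0, 537/43]
The echelon form has 5 nonzero rows; the last pivot sits in the augmented column, so rank(M) = 4 but rank([M|b]) = 5.
Since the ranks differ, the system is inconsistent.
It has no solutions.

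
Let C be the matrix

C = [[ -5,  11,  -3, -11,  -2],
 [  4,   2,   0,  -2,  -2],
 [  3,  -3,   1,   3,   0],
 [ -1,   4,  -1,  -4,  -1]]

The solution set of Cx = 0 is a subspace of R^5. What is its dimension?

3

Row reduce to echelon form.
R2 ← R2 + (4/5)·R1: [0, 54/5, -12/5, -54/5, -18/5]
R3 ← R3 + (3/5)·R1: [0, 18/5, -4/5, -18/5, -6/5]
R4 ← R4 − (1/5)·R1: [0, 9/5, -2/5, -9/5, -3/5]
R3 ← R3 − (1/3)·R2: [0, 0, 0, 0, 0]
R4 ← R4 − (1/6)·R2: [0, 0, 0, 0, 0]
2 nonzero rows, so rank(C) = 2.
C has 5 columns; by rank–nullity, nullity = 5 − 2 = 3.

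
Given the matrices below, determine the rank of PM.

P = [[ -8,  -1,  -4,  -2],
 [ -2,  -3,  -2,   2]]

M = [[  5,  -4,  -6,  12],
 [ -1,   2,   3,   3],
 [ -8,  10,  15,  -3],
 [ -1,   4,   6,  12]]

First compute PM:
[[ -5, -18, -27, -111],
 [  7, -10, -15,  -3]]
Now row reduce the product.
R2 ← R2 + (7/5)·R1: [0, -176/5, -264/5, -792/5]
2 nonzero rows, so rank(PM) = 2.

2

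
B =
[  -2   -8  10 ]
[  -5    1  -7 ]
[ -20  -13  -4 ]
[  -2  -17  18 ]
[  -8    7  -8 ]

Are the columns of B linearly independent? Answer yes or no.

Row reduce B to echelon form.
R2 ← R2 − (5/2)·R1: [0, 21, -32]
R3 ← R3 − (10)·R1: [0, 67, -104]
R4 ← R4 − R1: [0, -9, 8]
R5 ← R5 − (4)·R1: [0, 39, -48]
R3 ← R3 − (67/21)·R2: [0, 0, -40/21]
R4 ← R4 + (3/7)·R2: [0, 0, -40/7]
R5 ← R5 − (13/7)·R2: [0, 0, 80/7]
R4 ← R4 − (3)·R3: [0, 0, 0]
R5 ← R5 + (6)·R3: [0, 0, 0]
3 pivots among 3 columns.
Every column is a pivot column, so the columns are linearly independent.

yes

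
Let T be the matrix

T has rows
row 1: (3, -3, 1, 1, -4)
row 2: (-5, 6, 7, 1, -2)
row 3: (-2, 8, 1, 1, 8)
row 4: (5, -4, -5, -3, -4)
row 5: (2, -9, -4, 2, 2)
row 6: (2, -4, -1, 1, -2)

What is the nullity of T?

Row reduce to echelon form.
R2 ← R2 + (5/3)·R1: [0, 1, 26/3, 8/3, -26/3]
R3 ← R3 + (2/3)·R1: [0, 6, 5/3, 5/3, 16/3]
R4 ← R4 − (5/3)·R1: [0, 1, -20/3, -14/3, 8/3]
R5 ← R5 − (2/3)·R1: [0, -7, -14/3, 4/3, 14/3]
R6 ← R6 − (2/3)·R1: [0, -2, -5/3, 1/3, 2/3]
R3 ← R3 − (6)·R2: [0, 0, -151/3, -43/3, 172/3]
R4 ← R4 − R2: [0, 0, -46/3, -22/3, 34/3]
R5 ← R5 + (7)·R2: [0, 0, 56, 20, -56]
R6 ← R6 + (2)·R2: [0, 0, 47/3, 17/3, -50/3]
R4 ← R4 − (46/151)·R3: [0, 0, 0, -448/151, -926/151]
R5 ← R5 + (168/151)·R3: [0, 0, 0, 612/151, 1176/151]
R6 ← R6 + (47/151)·R3: [0, 0, 0, 182/151, 178/151]
R5 ← R5 + (153/112)·R4: [0, 0, 0, 0, -33/56]
R6 ← R6 + (13/32)·R4: [0, 0, 0, 0, -21/16]
R6 ← R6 − (49/22)·R5: [0, 0, 0, 0, 0]
5 nonzero rows, so rank(T) = 5.
T has 5 columns; by rank–nullity, nullity = 5 − 5 = 0.

0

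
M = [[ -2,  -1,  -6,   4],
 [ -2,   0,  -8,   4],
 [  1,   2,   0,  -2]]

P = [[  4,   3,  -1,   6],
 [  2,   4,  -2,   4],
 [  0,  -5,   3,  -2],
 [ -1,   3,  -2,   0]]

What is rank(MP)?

2

First compute MP:
[[-14,  32, -22,  -4],
 [-12,  46, -30,   4],
 [ 10,   5,  -1,  14]]
Now row reduce the product.
R2 ← R2 − (6/7)·R1: [0, 130/7, -78/7, 52/7]
R3 ← R3 + (5/7)·R1: [0, 195/7, -117/7, 78/7]
R3 ← R3 − (3/2)·R2: [0, 0, 0, 0]
2 nonzero rows, so rank(MP) = 2.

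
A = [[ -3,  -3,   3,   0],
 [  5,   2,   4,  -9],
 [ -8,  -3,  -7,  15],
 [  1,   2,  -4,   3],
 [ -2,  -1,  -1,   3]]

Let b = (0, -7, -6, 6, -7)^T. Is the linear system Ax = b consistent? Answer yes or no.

no

Row reduce the augmented matrix [A | b].
R2 ← R2 + (5/3)·R1: [0, -3, 9, -9, -7]
R3 ← R3 − (8/3)·R1: [0, 5, -15, 15, -6]
R4 ← R4 + (1/3)·R1: [0, 1, -3, 3, 6]
R5 ← R5 − (2/3)·R1: [0, 1, -3, 3, -7]
R3 ← R3 + (5/3)·R2: [0, 0, 0, 0, -53/3]
R4 ← R4 + (1/3)·R2: [0, 0, 0, 0, 11/3]
R5 ← R5 + (1/3)·R2: [0, 0, 0, 0, -28/3]
R4 ← R4 + (11/53)·R3: [0, 0, 0, 0, 0]
R5 ← R5 − (28/53)·R3: [0, 0, 0, 0, 0]
The echelon form has 3 nonzero rows; the last pivot sits in the augmented column, so rank(A) = 2 but rank([A|b]) = 3.
Since the ranks differ, the system is inconsistent.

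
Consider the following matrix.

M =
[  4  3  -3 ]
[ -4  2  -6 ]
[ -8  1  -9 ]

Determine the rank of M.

3

Row reduce to echelon form.
R2 ← R2 + R1: [0, 5, -9]
R3 ← R3 + (2)·R1: [0, 7, -15]
R3 ← R3 − (7/5)·R2: [0, 0, -12/5]
Echelon form has 3 nonzero rows, so rank(M) = 3.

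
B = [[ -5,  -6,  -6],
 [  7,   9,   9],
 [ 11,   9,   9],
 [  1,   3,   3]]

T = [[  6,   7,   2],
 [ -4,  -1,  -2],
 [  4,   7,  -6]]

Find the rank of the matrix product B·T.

2

First compute BT:
[[-30, -71,  38],
 [ 42, 103, -58],
 [ 66, 131, -50],
 [  6,  25, -22]]
Now row reduce the product.
R2 ← R2 + (7/5)·R1: [0, 18/5, -24/5]
R3 ← R3 + (11/5)·R1: [0, -126/5, 168/5]
R4 ← R4 + (1/5)·R1: [0, 54/5, -72/5]
R3 ← R3 + (7)·R2: [0, 0, 0]
R4 ← R4 − (3)·R2: [0, 0, 0]
2 nonzero rows, so rank(BT) = 2.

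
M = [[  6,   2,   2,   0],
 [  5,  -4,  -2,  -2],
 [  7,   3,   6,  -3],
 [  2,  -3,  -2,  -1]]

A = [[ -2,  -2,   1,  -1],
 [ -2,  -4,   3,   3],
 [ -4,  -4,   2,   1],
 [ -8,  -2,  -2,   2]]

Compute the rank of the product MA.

3

First compute MA:
[[-24, -28,  16,   2],
 [ 22,  18,  -7, -23],
 [-20, -44,  34,   2],
 [ 18,  18,  -9, -15]]
Now row reduce the product.
R2 ← R2 + (11/12)·R1: [0, -23/3, 23/3, -127/6]
R3 ← R3 − (5/6)·R1: [0, -62/3, 62/3, 1/3]
R4 ← R4 + (3/4)·R1: [0, -3, 3, -27/2]
R3 ← R3 − (62/23)·R2: [0, 0, 0, 1320/23]
R4 ← R4 − (9/23)·R2: [0, 0, 0, -120/23]
R4 ← R4 + (1/11)·R3: [0, 0, 0, 0]
3 nonzero rows, so rank(MA) = 3.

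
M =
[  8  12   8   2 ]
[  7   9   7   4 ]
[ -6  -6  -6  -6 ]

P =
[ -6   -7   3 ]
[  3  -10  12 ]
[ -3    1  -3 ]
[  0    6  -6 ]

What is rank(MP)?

2

First compute MP:
[[-36, -156, 132],
 [-36, -108,  84],
 [ 36,  60, -36]]
Now row reduce the product.
R2 ← R2 − R1: [0, 48, -48]
R3 ← R3 + R1: [0, -96, 96]
R3 ← R3 + (2)·R2: [0, 0, 0]
2 nonzero rows, so rank(MP) = 2.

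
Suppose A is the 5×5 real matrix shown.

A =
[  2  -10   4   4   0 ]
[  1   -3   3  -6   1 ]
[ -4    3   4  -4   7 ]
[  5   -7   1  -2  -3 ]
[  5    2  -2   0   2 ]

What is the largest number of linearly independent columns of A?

Row reduce to echelon form.
R2 ← R2 − (1/2)·R1: [0, 2, 1, -8, 1]
R3 ← R3 + (2)·R1: [0, -17, 12, 4, 7]
R4 ← R4 − (5/2)·R1: [0, 18, -9, -12, -3]
R5 ← R5 − (5/2)·R1: [0, 27, -12, -10, 2]
R3 ← R3 + (17/2)·R2: [0, 0, 41/2, -64, 31/2]
R4 ← R4 − (9)·R2: [0, 0, -18, 60, -12]
R5 ← R5 − (27/2)·R2: [0, 0, -51/2, 98, -23/2]
R4 ← R4 + (36/41)·R3: [0, 0, 0, 156/41, 66/41]
R5 ← R5 + (51/41)·R3: [0, 0, 0, 754/41, 319/41]
R5 ← R5 − (29/6)·R4: [0, 0, 0, 0, 0]
Echelon form has 4 nonzero rows, so rank(A) = 4.
The rank gives the maximum number of linearly independent columns: 4.

4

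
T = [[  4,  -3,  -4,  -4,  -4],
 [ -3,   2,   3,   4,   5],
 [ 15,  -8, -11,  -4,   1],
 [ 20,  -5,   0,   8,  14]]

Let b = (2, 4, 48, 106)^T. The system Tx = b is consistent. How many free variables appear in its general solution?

Row reduce the augmented matrix [T | b].
R2 ← R2 + (3/4)·R1: [0, -1/4, 0, 1, 2, 11/2]
R3 ← R3 − (15/4)·R1: [0, 13/4, 4, 11, 16, 81/2]
R4 ← R4 − (5)·R1: [0, 10, 20, 28, 34, 96]
R3 ← R3 + (13)·R2: [0, 0, 4, 24, 42, 112]
R4 ← R4 + (40)·R2: [0, 0, 20, 68, 114, 316]
R4 ← R4 − (5)·R3: [0, 0, 0, -52, -96, -244]
The echelon form has 4 nonzero rows, and every pivot lies in the first 5 columns, so rank(T) = rank([T|b]) = 4.
The system is consistent.
Free variables = (unknowns) − (rank) = 5 − 4 = 1.

1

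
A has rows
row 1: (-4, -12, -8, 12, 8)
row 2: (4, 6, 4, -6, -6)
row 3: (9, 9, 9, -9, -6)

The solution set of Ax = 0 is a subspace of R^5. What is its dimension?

2

Row reduce to echelon form.
R2 ← R2 + R1: [0, -6, -4, 6, 2]
R3 ← R3 + (9/4)·R1: [0, -18, -9, 18, 12]
R3 ← R3 − (3)·R2: [0, 0, 3, 0, 6]
3 nonzero rows, so rank(A) = 3.
A has 5 columns; by rank–nullity, nullity = 5 − 3 = 2.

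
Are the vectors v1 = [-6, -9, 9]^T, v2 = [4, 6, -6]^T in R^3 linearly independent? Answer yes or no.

no

Form the matrix with these vectors as rows and row reduce.
R2 ← R2 + (2/3)·R1: [0, 0, 0]
1 nonzero row, so the 2 vectors span a space of dimension 1.
Since 1 < 2, the vectors are linearly dependent.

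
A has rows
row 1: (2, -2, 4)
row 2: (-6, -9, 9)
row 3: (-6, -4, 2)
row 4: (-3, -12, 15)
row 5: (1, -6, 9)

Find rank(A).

Row reduce to echelon form.
R2 ← R2 + (3)·R1: [0, -15, 21]
R3 ← R3 + (3)·R1: [0, -10, 14]
R4 ← R4 + (3/2)·R1: [0, -15, 21]
R5 ← R5 − (1/2)·R1: [0, -5, 7]
R3 ← R3 − (2/3)·R2: [0, 0, 0]
R4 ← R4 − R2: [0, 0, 0]
R5 ← R5 − (1/3)·R2: [0, 0, 0]
Echelon form has 2 nonzero rows, so rank(A) = 2.

2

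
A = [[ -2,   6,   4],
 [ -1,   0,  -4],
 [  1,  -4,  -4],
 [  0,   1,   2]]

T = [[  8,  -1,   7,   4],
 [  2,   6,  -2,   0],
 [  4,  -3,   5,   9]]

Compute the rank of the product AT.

2

First compute AT:
[[ 12,  26,  -6,  28],
 [-24,  13, -27, -40],
 [-16, -13,  -5, -32],
 [ 10,   0,   8,  18]]
Now row reduce the product.
R2 ← R2 + (2)·R1: [0, 65, -39, 16]
R3 ← R3 + (4/3)·R1: [0, 65/3, -13, 16/3]
R4 ← R4 − (5/6)·R1: [0, -65/3, 13, -16/3]
R3 ← R3 − (1/3)·R2: [0, 0, 0, 0]
R4 ← R4 + (1/3)·R2: [0, 0, 0, 0]
2 nonzero rows, so rank(AT) = 2.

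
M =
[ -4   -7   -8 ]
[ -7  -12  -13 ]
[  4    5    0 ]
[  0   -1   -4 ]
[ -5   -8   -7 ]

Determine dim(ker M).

1

Row reduce to echelon form.
R2 ← R2 − (7/4)·R1: [0, 1/4, 1]
R3 ← R3 + R1: [0, -2, -8]
R5 ← R5 − (5/4)·R1: [0, 3/4, 3]
R3 ← R3 + (8)·R2: [0, 0, 0]
R4 ← R4 + (4)·R2: [0, 0, 0]
R5 ← R5 − (3)·R2: [0, 0, 0]
2 nonzero rows, so rank(M) = 2.
M has 3 columns; by rank–nullity, nullity = 3 − 2 = 1.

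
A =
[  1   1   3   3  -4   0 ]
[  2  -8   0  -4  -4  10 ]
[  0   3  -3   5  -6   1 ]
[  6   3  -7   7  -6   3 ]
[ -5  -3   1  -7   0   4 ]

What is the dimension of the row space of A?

Row reduce to echelon form.
R2 ← R2 − (2)·R1: [0, -10, -6, -10, 4, 10]
R4 ← R4 − (6)·R1: [0, -3, -25, -11, 18, 3]
R5 ← R5 + (5)·R1: [0, 2, 16, 8, -20, 4]
R3 ← R3 + (3/10)·R2: [0, 0, -24/5, 2, -24/5, 4]
R4 ← R4 − (3/10)·R2: [0, 0, -116/5, -8, 84/5, 0]
R5 ← R5 + (1/5)·R2: [0, 0, 74/5, 6, -96/5, 6]
R4 ← R4 − (29/6)·R3: [0, 0, 0, -53/3, 40, -58/3]
R5 ← R5 + (37/12)·R3: [0, 0, 0, 73/6, -34, 55/3]
R5 ← R5 + (73/106)·R4: [0, 0, 0, 0, -342/53, 266/53]
Echelon form has 5 nonzero rows, so rank(A) = 5.
The row space has dimension equal to the rank: 5.

5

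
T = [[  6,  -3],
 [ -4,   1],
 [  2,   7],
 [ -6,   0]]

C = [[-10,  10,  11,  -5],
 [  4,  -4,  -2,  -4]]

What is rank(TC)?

First compute TC:
[[-72,  72,  72, -18],
 [ 44, -44, -46,  16],
 [  8,  -8,   8, -38],
 [ 60, -60, -66,  30]]
Now row reduce the product.
R2 ← R2 + (11/18)·R1: [0, 0, -2, 5]
R3 ← R3 + (1/9)·R1: [0, 0, 16, -40]
R4 ← R4 + (5/6)·R1: [0, 0, -6, 15]
R3 ← R3 + (8)·R2: [0, 0, 0, 0]
R4 ← R4 − (3)·R2: [0, 0, 0, 0]
2 nonzero rows, so rank(TC) = 2.

2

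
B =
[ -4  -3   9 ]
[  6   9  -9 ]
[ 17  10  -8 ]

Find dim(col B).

Row reduce to echelon form.
R2 ← R2 + (3/2)·R1: [0, 9/2, 9/2]
R3 ← R3 + (17/4)·R1: [0, -11/4, 121/4]
R3 ← R3 + (11/18)·R2: [0, 0, 33]
Echelon form has 3 nonzero rows, so rank(B) = 3.
The column space has dimension equal to the rank: 3.

3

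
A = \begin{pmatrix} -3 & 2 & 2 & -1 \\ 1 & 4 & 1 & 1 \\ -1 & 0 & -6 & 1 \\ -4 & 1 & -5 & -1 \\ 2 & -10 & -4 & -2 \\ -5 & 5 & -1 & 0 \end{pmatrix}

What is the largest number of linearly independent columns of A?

Row reduce to echelon form.
R2 ← R2 + (1/3)·R1: [0, 14/3, 5/3, 2/3]
R3 ← R3 − (1/3)·R1: [0, -2/3, -20/3, 4/3]
R4 ← R4 − (4/3)·R1: [0, -5/3, -23/3, 1/3]
R5 ← R5 + (2/3)·R1: [0, -26/3, -8/3, -8/3]
R6 ← R6 − (5/3)·R1: [0, 5/3, -13/3, 5/3]
R3 ← R3 + (1/7)·R2: [0, 0, -45/7, 10/7]
R4 ← R4 + (5/14)·R2: [0, 0, -99/14, 4/7]
R5 ← R5 + (13/7)·R2: [0, 0, 3/7, -10/7]
R6 ← R6 − (5/14)·R2: [0, 0, -69/14, 10/7]
R4 ← R4 − (11/10)·R3: [0, 0, 0, -1]
R5 ← R5 + (1/15)·R3: [0, 0, 0, -4/3]
R6 ← R6 − (23/30)·R3: [0, 0, 0, 1/3]
R5 ← R5 − (4/3)·R4: [0, 0, 0, 0]
R6 ← R6 + (1/3)·R4: [0, 0, 0, 0]
Echelon form has 4 nonzero rows, so rank(A) = 4.
The rank gives the maximum number of linearly independent columns: 4.

4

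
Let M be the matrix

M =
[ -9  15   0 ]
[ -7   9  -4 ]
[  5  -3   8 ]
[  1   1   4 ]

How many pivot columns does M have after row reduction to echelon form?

Row reduce to echelon form.
R2 ← R2 − (7/9)·R1: [0, -8/3, -4]
R3 ← R3 + (5/9)·R1: [0, 16/3, 8]
R4 ← R4 + (1/9)·R1: [0, 8/3, 4]
R3 ← R3 + (2)·R2: [0, 0, 0]
R4 ← R4 + R2: [0, 0, 0]
Echelon form has 2 nonzero rows, so rank(M) = 2.
Each nonzero row contributes one pivot column: 2 pivot columns.

2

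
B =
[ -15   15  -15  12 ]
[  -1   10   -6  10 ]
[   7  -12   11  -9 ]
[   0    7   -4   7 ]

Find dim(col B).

Row reduce to echelon form.
R2 ← R2 − (1/15)·R1: [0, 9, -5, 46/5]
R3 ← R3 + (7/15)·R1: [0, -5, 4, -17/5]
R3 ← R3 + (5/9)·R2: [0, 0, 11/9, 77/45]
R4 ← R4 − (7/9)·R2: [0, 0, -1/9, -7/45]
R4 ← R4 + (1/11)·R3: [0, 0, 0, 0]
Echelon form has 3 nonzero rows, so rank(B) = 3.
The column space has dimension equal to the rank: 3.

3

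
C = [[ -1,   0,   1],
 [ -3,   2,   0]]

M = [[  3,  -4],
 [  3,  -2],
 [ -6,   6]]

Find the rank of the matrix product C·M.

First compute CM:
[[ -9,  10],
 [ -3,   8]]
Now row reduce the product.
R2 ← R2 − (1/3)·R1: [0, 14/3]
2 nonzero rows, so rank(CM) = 2.

2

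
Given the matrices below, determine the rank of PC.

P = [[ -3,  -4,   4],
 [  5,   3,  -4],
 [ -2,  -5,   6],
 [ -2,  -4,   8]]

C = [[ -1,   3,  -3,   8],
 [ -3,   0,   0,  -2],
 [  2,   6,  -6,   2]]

3

First compute PC:
[[ 23,  15, -15,  -8],
 [-22,  -9,   9,  26],
 [ 29,  30, -30,   6],
 [ 30,  42, -42,   8]]
Now row reduce the product.
R2 ← R2 + (22/23)·R1: [0, 123/23, -123/23, 422/23]
R3 ← R3 − (29/23)·R1: [0, 255/23, -255/23, 370/23]
R4 ← R4 − (30/23)·R1: [0, 516/23, -516/23, 424/23]
R3 ← R3 − (85/41)·R2: [0, 0, 0, -900/41]
R4 ← R4 − (172/41)·R2: [0, 0, 0, -2400/41]
R4 ← R4 − (8/3)·R3: [0, 0, 0, 0]
3 nonzero rows, so rank(PC) = 3.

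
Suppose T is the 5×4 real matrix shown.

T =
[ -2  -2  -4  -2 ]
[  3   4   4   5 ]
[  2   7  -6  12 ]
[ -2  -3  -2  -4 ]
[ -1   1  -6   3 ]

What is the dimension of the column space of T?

2

Row reduce to echelon form.
R2 ← R2 + (3/2)·R1: [0, 1, -2, 2]
R3 ← R3 + R1: [0, 5, -10, 10]
R4 ← R4 − R1: [0, -1, 2, -2]
R5 ← R5 − (1/2)·R1: [0, 2, -4, 4]
R3 ← R3 − (5)·R2: [0, 0, 0, 0]
R4 ← R4 + R2: [0, 0, 0, 0]
R5 ← R5 − (2)·R2: [0, 0, 0, 0]
Echelon form has 2 nonzero rows, so rank(T) = 2.
The column space has dimension equal to the rank: 2.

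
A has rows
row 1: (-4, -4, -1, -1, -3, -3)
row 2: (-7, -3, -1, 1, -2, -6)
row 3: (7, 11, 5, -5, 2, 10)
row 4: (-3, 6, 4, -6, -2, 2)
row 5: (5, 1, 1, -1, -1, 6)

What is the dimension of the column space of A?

5

Row reduce to echelon form.
R2 ← R2 − (7/4)·R1: [0, 4, 3/4, 11/4, 13/4, -3/4]
R3 ← R3 + (7/4)·R1: [0, 4, 13/4, -27/4, -13/4, 19/4]
R4 ← R4 − (3/4)·R1: [0, 9, 19/4, -21/4, 1/4, 17/4]
R5 ← R5 + (5/4)·R1: [0, -4, -1/4, -9/4, -19/4, 9/4]
R3 ← R3 − R2: [0, 0, 5/2, -19/2, -13/2, 11/2]
R4 ← R4 − (9/4)·R2: [0, 0, 49/16, -183/16, -113/16, 95/16]
R5 ← R5 + R2: [0, 0, 1/2, 1/2, -3/2, 3/2]
R4 ← R4 − (49/40)·R3: [0, 0, 0, 1/5, 9/10, -4/5]
R5 ← R5 − (1/5)·R3: [0, 0, 0, 12/5, -1/5, 2/5]
R5 ← R5 − (12)·R4: [0, 0, 0, 0, -11, 10]
Echelon form has 5 nonzero rows, so rank(A) = 5.
The column space has dimension equal to the rank: 5.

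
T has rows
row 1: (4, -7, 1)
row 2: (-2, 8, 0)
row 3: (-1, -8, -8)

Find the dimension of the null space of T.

Row reduce to echelon form.
R2 ← R2 + (1/2)·R1: [0, 9/2, 1/2]
R3 ← R3 + (1/4)·R1: [0, -39/4, -31/4]
R3 ← R3 + (13/6)·R2: [0, 0, -20/3]
3 nonzero rows, so rank(T) = 3.
T has 3 columns; by rank–nullity, nullity = 3 − 3 = 0.

0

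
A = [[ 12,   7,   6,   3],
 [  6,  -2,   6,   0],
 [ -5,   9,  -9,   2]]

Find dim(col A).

2

Row reduce to echelon form.
R2 ← R2 − (1/2)·R1: [0, -11/2, 3, -3/2]
R3 ← R3 + (5/12)·R1: [0, 143/12, -13/2, 13/4]
R3 ← R3 + (13/6)·R2: [0, 0, 0, 0]
Echelon form has 2 nonzero rows, so rank(A) = 2.
The column space has dimension equal to the rank: 2.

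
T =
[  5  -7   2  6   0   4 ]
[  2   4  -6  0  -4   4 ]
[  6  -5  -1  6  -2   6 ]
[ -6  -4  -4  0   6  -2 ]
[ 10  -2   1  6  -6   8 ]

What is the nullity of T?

Row reduce to echelon form.
R2 ← R2 − (2/5)·R1: [0, 34/5, -34/5, -12/5, -4, 12/5]
R3 ← R3 − (6/5)·R1: [0, 17/5, -17/5, -6/5, -2, 6/5]
R4 ← R4 + (6/5)·R1: [0, -62/5, -8/5, 36/5, 6, 14/5]
R5 ← R5 − (2)·R1: [0, 12, -3, -6, -6, 0]
R3 ← R3 − (1/2)·R2: [0, 0, 0, 0, 0, 0]
R4 ← R4 + (31/17)·R2: [0, 0, -14, 48/17, -22/17, 122/17]
R5 ← R5 − (30/17)·R2: [0, 0, 9, -30/17, 18/17, -72/17]
Swap R3 ↔ R4
R5 ← R5 + (9/14)·R3: [0, 0, 0, 6/119, 27/119, 45/119]
Swap R4 ↔ R5
4 nonzero rows, so rank(T) = 4.
T has 6 columns; by rank–nullity, nullity = 6 − 4 = 2.

2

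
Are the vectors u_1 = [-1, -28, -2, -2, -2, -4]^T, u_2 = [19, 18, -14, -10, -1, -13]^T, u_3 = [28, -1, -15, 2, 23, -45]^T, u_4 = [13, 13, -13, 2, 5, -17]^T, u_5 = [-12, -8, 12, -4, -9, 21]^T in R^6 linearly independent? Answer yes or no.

Form the matrix with these vectors as rows and row reduce.
R2 ← R2 + (19)·R1: [0, -514, -52, -48, -39, -89]
R3 ← R3 + (28)·R1: [0, -785, -71, -54, -33, -157]
R4 ← R4 + (13)·R1: [0, -351, -39, -24, -21, -69]
R5 ← R5 − (12)·R1: [0, 328, 36, 20, 15, 69]
R3 ← R3 − (785/514)·R2: [0, 0, 2163/257, 4962/257, 13653/514, -10833/514]
R4 ← R4 − (351/514)·R2: [0, 0, -897/257, 2256/257, 2895/514, -4227/514]
R5 ← R5 + (164/257)·R2: [0, 0, 724/257, -2732/257, -2541/257, 3137/257]
R4 ← R4 + (299/721)·R3: [0, 0, 0, 12102/721, 12003/721, -12231/721]
R5 ← R5 − (724/2163)·R3: [0, 0, 0, -12324/721, -13539/721, 13887/721]
R5 ← R5 + (2054/2017)·R4: [0, 0, 0, 0, -3681/2017, 4005/2017]
5 nonzero rows, so the 5 vectors span a space of dimension 5.
Since 5 = 5, the vectors are linearly independent.

yes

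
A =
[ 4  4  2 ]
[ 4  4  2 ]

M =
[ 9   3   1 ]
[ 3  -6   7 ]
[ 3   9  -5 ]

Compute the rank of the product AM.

First compute AM:
[[ 54,   6,  22],
 [ 54,   6,  22]]
Now row reduce the product.
R2 ← R2 − R1: [0, 0, 0]
1 nonzero row, so rank(AM) = 1.

1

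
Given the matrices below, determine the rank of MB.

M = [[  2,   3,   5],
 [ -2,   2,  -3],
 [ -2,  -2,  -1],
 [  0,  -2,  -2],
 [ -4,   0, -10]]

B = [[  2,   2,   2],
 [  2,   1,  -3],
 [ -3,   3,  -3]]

3

First compute MB:
[[ -5,  22, -20],
 [  9, -11,  -1],
 [ -5,  -9,   5],
 [  2,  -8,  12],
 [ 22, -38,  22]]
Now row reduce the product.
R2 ← R2 + (9/5)·R1: [0, 143/5, -37]
R3 ← R3 − R1: [0, -31, 25]
R4 ← R4 + (2/5)·R1: [0, 4/5, 4]
R5 ← R5 + (22/5)·R1: [0, 294/5, -66]
R3 ← R3 + (155/143)·R2: [0, 0, -2160/143]
R4 ← R4 − (4/143)·R2: [0, 0, 720/143]
R5 ← R5 − (294/143)·R2: [0, 0, 1440/143]
R4 ← R4 + (1/3)·R3: [0, 0, 0]
R5 ← R5 + (2/3)·R3: [0, 0, 0]
3 nonzero rows, so rank(MB) = 3.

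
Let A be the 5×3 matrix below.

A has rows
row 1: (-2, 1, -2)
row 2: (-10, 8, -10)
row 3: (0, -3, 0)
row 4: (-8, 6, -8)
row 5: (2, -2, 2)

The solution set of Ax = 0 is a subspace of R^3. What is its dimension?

1

Row reduce to echelon form.
R2 ← R2 − (5)·R1: [0, 3, 0]
R4 ← R4 − (4)·R1: [0, 2, 0]
R5 ← R5 + R1: [0, -1, 0]
R3 ← R3 + R2: [0, 0, 0]
R4 ← R4 − (2/3)·R2: [0, 0, 0]
R5 ← R5 + (1/3)·R2: [0, 0, 0]
2 nonzero rows, so rank(A) = 2.
A has 3 columns; by rank–nullity, nullity = 3 − 2 = 1.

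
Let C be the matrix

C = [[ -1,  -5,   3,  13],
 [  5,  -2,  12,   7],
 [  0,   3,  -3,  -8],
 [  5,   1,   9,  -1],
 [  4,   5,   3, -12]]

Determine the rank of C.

Row reduce to echelon form.
R2 ← R2 + (5)·R1: [0, -27, 27, 72]
R4 ← R4 + (5)·R1: [0, -24, 24, 64]
R5 ← R5 + (4)·R1: [0, -15, 15, 40]
R3 ← R3 + (1/9)·R2: [0, 0, 0, 0]
R4 ← R4 − (8/9)·R2: [0, 0, 0, 0]
R5 ← R5 − (5/9)·R2: [0, 0, 0, 0]
Echelon form has 2 nonzero rows, so rank(C) = 2.

2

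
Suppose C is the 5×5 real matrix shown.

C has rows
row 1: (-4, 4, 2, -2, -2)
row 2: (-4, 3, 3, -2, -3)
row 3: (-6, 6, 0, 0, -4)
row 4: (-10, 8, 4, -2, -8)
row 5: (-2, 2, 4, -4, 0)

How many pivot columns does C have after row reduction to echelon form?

3

Row reduce to echelon form.
R2 ← R2 − R1: [0, -1, 1, 0, -1]
R3 ← R3 − (3/2)·R1: [0, 0, -3, 3, -1]
R4 ← R4 − (5/2)·R1: [0, -2, -1, 3, -3]
R5 ← R5 − (1/2)·R1: [0, 0, 3, -3, 1]
R4 ← R4 − (2)·R2: [0, 0, -3, 3, -1]
R4 ← R4 − R3: [0, 0, 0, 0, 0]
R5 ← R5 + R3: [0, 0, 0, 0, 0]
Echelon form has 3 nonzero rows, so rank(C) = 3.
Each nonzero row contributes one pivot column: 3 pivot columns.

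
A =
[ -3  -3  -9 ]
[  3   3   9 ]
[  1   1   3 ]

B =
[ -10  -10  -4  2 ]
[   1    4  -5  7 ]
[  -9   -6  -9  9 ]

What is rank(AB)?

1

First compute AB:
[[108,  72, 108, -108],
 [-108, -72, -108, 108],
 [-36, -24, -36,  36]]
Now row reduce the product.
R2 ← R2 + R1: [0, 0, 0, 0]
R3 ← R3 + (1/3)·R1: [0, 0, 0, 0]
1 nonzero row, so rank(AB) = 1.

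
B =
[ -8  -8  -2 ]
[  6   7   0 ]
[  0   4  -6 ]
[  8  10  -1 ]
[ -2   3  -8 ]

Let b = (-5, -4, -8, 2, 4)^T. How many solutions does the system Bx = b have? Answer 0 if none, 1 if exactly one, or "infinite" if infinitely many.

0

Row reduce the augmented matrix [B | b].
R2 ← R2 + (3/4)·R1: [0, 1, -3/2, -31/4]
R4 ← R4 + R1: [0, 2, -3, -3]
R5 ← R5 − (1/4)·R1: [0, 5, -15/2, 21/4]
R3 ← R3 − (4)·R2: [0, 0, 0, 23]
R4 ← R4 − (2)·R2: [0, 0, 0, 25/2]
R5 ← R5 − (5)·R2: [0, 0, 0, 44]
R4 ← R4 − (25/46)·R3: [0, 0, 0, 0]
R5 ← R5 − (44/23)·R3: [0, 0, 0, 0]
The echelon form has 3 nonzero rows; the last pivot sits in the augmented column, so rank(B) = 2 but rank([B|b]) = 3.
Since the ranks differ, the system is inconsistent.
It has no solutions.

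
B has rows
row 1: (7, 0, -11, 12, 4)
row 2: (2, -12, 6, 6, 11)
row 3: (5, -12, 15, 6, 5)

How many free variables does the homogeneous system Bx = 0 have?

2

Row reduce to echelon form.
R2 ← R2 − (2/7)·R1: [0, -12, 64/7, 18/7, 69/7]
R3 ← R3 − (5/7)·R1: [0, -12, 160/7, -18/7, 15/7]
R3 ← R3 − R2: [0, 0, 96/7, -36/7, -54/7]
3 nonzero rows, so rank(B) = 3.
B has 5 columns; by rank–nullity, nullity = 5 − 3 = 2.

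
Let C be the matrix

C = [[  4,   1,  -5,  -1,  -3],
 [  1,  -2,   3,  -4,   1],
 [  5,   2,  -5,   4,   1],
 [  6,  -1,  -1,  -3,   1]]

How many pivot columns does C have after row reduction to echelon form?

Row reduce to echelon form.
R2 ← R2 − (1/4)·R1: [0, -9/4, 17/4, -15/4, 7/4]
R3 ← R3 − (5/4)·R1: [0, 3/4, 5/4, 21/4, 19/4]
R4 ← R4 − (3/2)·R1: [0, -5/2, 13/2, -3/2, 11/2]
R3 ← R3 + (1/3)·R2: [0, 0, 8/3, 4, 16/3]
R4 ← R4 − (10/9)·R2: [0, 0, 16/9, 8/3, 32/9]
R4 ← R4 − (2/3)·R3: [0, 0, 0, 0, 0]
Echelon form has 3 nonzero rows, so rank(C) = 3.
Each nonzero row contributes one pivot column: 3 pivot columns.

3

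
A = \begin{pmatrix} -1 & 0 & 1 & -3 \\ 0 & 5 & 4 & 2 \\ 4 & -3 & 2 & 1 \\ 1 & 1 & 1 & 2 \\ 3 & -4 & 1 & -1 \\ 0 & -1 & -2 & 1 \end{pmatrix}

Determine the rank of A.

Row reduce to echelon form.
R3 ← R3 + (4)·R1: [0, -3, 6, -11]
R4 ← R4 + R1: [0, 1, 2, -1]
R5 ← R5 + (3)·R1: [0, -4, 4, -10]
R3 ← R3 + (3/5)·R2: [0, 0, 42/5, -49/5]
R4 ← R4 − (1/5)·R2: [0, 0, 6/5, -7/5]
R5 ← R5 + (4/5)·R2: [0, 0, 36/5, -42/5]
R6 ← R6 + (1/5)·R2: [0, 0, -6/5, 7/5]
R4 ← R4 − (1/7)·R3: [0, 0, 0, 0]
R5 ← R5 − (6/7)·R3: [0, 0, 0, 0]
R6 ← R6 + (1/7)·R3: [0, 0, 0, 0]
Echelon form has 3 nonzero rows, so rank(A) = 3.

3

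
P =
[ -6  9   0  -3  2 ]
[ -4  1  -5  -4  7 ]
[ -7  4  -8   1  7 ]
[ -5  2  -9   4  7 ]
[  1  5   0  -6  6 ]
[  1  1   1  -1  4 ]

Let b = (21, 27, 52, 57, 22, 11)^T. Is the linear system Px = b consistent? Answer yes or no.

Row reduce the augmented matrix [P | b].
R2 ← R2 − (2/3)·R1: [0, -5, -5, -2, 17/3, 13]
R3 ← R3 − (7/6)·R1: [0, -13/2, -8, 9/2, 14/3, 55/2]
R4 ← R4 − (5/6)·R1: [0, -11/2, -9, 13/2, 16/3, 79/2]
R5 ← R5 + (1/6)·R1: [0, 13/2, 0, -13/2, 19/3, 51/2]
R6 ← R6 + (1/6)·R1: [0, 5/2, 1, -3/2, 13/3, 29/2]
R3 ← R3 − (13/10)·R2: [0, 0, -3/2, 71/10, -27/10, 53/5]
R4 ← R4 − (11/10)·R2: [0, 0, -7/2, 87/10, -9/10, 126/5]
R5 ← R5 + (13/10)·R2: [0, 0, -13/2, -91/10, 137/10, 212/5]
R6 ← R6 + (1/2)·R2: [0, 0, -3/2, -5/2, 43/6, 21]
R4 ← R4 − (7/3)·R3: [0, 0, 0, -118/15, 27/5, 7/15]
R5 ← R5 − (13/3)·R3: [0, 0, 0, -598/15, 127/5, -53/15]
R6 ← R6 − R3: [0, 0, 0, -48/5, 148/15, 52/5]
R5 ← R5 − (299/59)·R4: [0, 0, 0, 0, -116/59, -348/59]
R6 ← R6 − (72/59)·R4: [0, 0, 0, 0, 580/177, 580/59]
R6 ← R6 + (5/3)·R5: [0, 0, 0, 0, 0, 0]
The echelon form has 5 nonzero rows, and every pivot lies in the first 5 columns, so rank(P) = rank([P|b]) = 5.
The system is consistent.

yes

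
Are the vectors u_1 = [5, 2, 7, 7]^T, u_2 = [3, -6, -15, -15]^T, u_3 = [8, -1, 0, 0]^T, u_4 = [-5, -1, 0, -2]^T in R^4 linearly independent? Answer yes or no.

no

Form the matrix with these vectors as rows and row reduce.
R2 ← R2 − (3/5)·R1: [0, -36/5, -96/5, -96/5]
R3 ← R3 − (8/5)·R1: [0, -21/5, -56/5, -56/5]
R4 ← R4 + R1: [0, 1, 7, 5]
R3 ← R3 − (7/12)·R2: [0, 0, 0, 0]
R4 ← R4 + (5/36)·R2: [0, 0, 13/3, 7/3]
Swap R3 ↔ R4
3 nonzero rows, so the 4 vectors span a space of dimension 3.
Since 3 < 4, the vectors are linearly dependent.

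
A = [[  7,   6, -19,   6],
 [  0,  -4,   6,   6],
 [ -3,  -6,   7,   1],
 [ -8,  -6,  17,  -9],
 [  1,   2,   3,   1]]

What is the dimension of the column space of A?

Row reduce to echelon form.
R3 ← R3 + (3/7)·R1: [0, -24/7, -8/7, 25/7]
R4 ← R4 + (8/7)·R1: [0, 6/7, -33/7, -15/7]
R5 ← R5 − (1/7)·R1: [0, 8/7, 40/7, 1/7]
R3 ← R3 − (6/7)·R2: [0, 0, -44/7, -11/7]
R4 ← R4 + (3/14)·R2: [0, 0, -24/7, -6/7]
R5 ← R5 + (2/7)·R2: [0, 0, 52/7, 13/7]
R4 ← R4 − (6/11)·R3: [0, 0, 0, 0]
R5 ← R5 + (13/11)·R3: [0, 0, 0, 0]
Echelon form has 3 nonzero rows, so rank(A) = 3.
The column space has dimension equal to the rank: 3.

3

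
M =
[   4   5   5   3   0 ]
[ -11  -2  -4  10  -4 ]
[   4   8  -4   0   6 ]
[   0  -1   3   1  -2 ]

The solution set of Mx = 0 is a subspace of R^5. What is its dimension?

Row reduce to echelon form.
R2 ← R2 + (11/4)·R1: [0, 47/4, 39/4, 73/4, -4]
R3 ← R3 − R1: [0, 3, -9, -3, 6]
R3 ← R3 − (12/47)·R2: [0, 0, -540/47, -360/47, 330/47]
R4 ← R4 + (4/47)·R2: [0, 0, 180/47, 120/47, -110/47]
R4 ← R4 + (1/3)·R3: [0, 0, 0, 0, 0]
3 nonzero rows, so rank(M) = 3.
M has 5 columns; by rank–nullity, nullity = 5 − 3 = 2.

2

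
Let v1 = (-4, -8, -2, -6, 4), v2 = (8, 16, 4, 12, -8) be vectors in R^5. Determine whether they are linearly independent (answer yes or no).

no

Form the matrix with these vectors as rows and row reduce.
R2 ← R2 + (2)·R1: [0, 0, 0, 0, 0]
1 nonzero row, so the 2 vectors span a space of dimension 1.
Since 1 < 2, the vectors are linearly dependent.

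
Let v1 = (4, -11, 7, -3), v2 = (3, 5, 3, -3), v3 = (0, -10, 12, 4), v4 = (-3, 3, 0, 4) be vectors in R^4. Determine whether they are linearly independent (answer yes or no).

no

Form the matrix with these vectors as rows and row reduce.
R2 ← R2 − (3/4)·R1: [0, 53/4, -9/4, -3/4]
R4 ← R4 + (3/4)·R1: [0, -21/4, 21/4, 7/4]
R3 ← R3 + (40/53)·R2: [0, 0, 546/53, 182/53]
R4 ← R4 + (21/53)·R2: [0, 0, 231/53, 77/53]
R4 ← R4 − (11/26)·R3: [0, 0, 0, 0]
3 nonzero rows, so the 4 vectors span a space of dimension 3.
Since 3 < 4, the vectors are linearly dependent.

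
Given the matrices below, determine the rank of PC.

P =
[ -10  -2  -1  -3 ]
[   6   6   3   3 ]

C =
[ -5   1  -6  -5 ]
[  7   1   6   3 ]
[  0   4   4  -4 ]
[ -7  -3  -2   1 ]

2

First compute PC:
[[ 57,  -7,  50,  45],
 [ -9,  15,   6, -21]]
Now row reduce the product.
R2 ← R2 + (3/19)·R1: [0, 264/19, 264/19, -264/19]
2 nonzero rows, so rank(PC) = 2.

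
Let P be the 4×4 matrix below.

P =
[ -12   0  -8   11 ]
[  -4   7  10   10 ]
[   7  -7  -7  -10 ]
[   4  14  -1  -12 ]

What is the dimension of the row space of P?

Row reduce to echelon form.
R2 ← R2 − (1/3)·R1: [0, 7, 38/3, 19/3]
R3 ← R3 + (7/12)·R1: [0, -7, -35/3, -43/12]
R4 ← R4 + (1/3)·R1: [0, 14, -11/3, -25/3]
R3 ← R3 + R2: [0, 0, 1, 11/4]
R4 ← R4 − (2)·R2: [0, 0, -29, -21]
R4 ← R4 + (29)·R3: [0, 0, 0, 235/4]
Echelon form has 4 nonzero rows, so rank(P) = 4.
The row space has dimension equal to the rank: 4.

4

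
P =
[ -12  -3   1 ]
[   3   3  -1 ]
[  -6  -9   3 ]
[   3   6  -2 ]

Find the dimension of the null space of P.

Row reduce to echelon form.
R2 ← R2 + (1/4)·R1: [0, 9/4, -3/4]
R3 ← R3 − (1/2)·R1: [0, -15/2, 5/2]
R4 ← R4 + (1/4)·R1: [0, 21/4, -7/4]
R3 ← R3 + (10/3)·R2: [0, 0, 0]
R4 ← R4 − (7/3)·R2: [0, 0, 0]
2 nonzero rows, so rank(P) = 2.
P has 3 columns; by rank–nullity, nullity = 3 − 2 = 1.

1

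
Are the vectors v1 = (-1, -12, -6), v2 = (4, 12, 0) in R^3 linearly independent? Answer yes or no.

Form the matrix with these vectors as rows and row reduce.
R2 ← R2 + (4)·R1: [0, -36, -24]
2 nonzero rows, so the 2 vectors span a space of dimension 2.
Since 2 = 2, the vectors are linearly independent.

yes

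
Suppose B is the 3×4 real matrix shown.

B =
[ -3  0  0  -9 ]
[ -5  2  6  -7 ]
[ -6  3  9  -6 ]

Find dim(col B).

Row reduce to echelon form.
R2 ← R2 − (5/3)·R1: [0, 2, 6, 8]
R3 ← R3 − (2)·R1: [0, 3, 9, 12]
R3 ← R3 − (3/2)·R2: [0, 0, 0, 0]
Echelon form has 2 nonzero rows, so rank(B) = 2.
The column space has dimension equal to the rank: 2.

2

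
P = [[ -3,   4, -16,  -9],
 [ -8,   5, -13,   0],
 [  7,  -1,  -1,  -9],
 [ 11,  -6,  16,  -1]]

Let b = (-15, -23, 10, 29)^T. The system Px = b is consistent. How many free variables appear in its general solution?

1

Row reduce the augmented matrix [P | b].
R2 ← R2 − (8/3)·R1: [0, -17/3, 89/3, 24, 17]
R3 ← R3 + (7/3)·R1: [0, 25/3, -115/3, -30, -25]
R4 ← R4 + (11/3)·R1: [0, 26/3, -128/3, -34, -26]
R3 ← R3 + (25/17)·R2: [0, 0, 90/17, 90/17, 0]
R4 ← R4 + (26/17)·R2: [0, 0, 46/17, 46/17, 0]
R4 ← R4 − (23/45)·R3: [0, 0, 0, 0, 0]
The echelon form has 3 nonzero rows, and every pivot lies in the first 4 columns, so rank(P) = rank([P|b]) = 3.
The system is consistent.
Free variables = (unknowns) − (rank) = 4 − 3 = 1.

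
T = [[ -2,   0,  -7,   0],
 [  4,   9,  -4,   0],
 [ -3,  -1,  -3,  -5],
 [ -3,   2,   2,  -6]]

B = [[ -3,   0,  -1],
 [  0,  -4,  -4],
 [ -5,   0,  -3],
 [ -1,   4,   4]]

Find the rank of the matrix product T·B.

First compute TB:
[[ 41,   0,  23],
 [  8, -36, -28],
 [ 29, -16,  -4],
 [  5, -32, -35]]
Now row reduce the product.
R2 ← R2 − (8/41)·R1: [0, -36, -1332/41]
R3 ← R3 − (29/41)·R1: [0, -16, -831/41]
R4 ← R4 − (5/41)·R1: [0, -32, -1550/41]
R3 ← R3 − (4/9)·R2: [0, 0, -239/41]
R4 ← R4 − (8/9)·R2: [0, 0, -366/41]
R4 ← R4 − (366/239)·R3: [0, 0, 0]
3 nonzero rows, so rank(TB) = 3.

3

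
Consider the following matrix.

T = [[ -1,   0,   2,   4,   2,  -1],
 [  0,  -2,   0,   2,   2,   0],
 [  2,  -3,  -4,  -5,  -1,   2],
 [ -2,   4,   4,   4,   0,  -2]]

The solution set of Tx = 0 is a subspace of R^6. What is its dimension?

Row reduce to echelon form.
R3 ← R3 + (2)·R1: [0, -3, 0, 3, 3, 0]
R4 ← R4 − (2)·R1: [0, 4, 0, -4, -4, 0]
R3 ← R3 − (3/2)·R2: [0, 0, 0, 0, 0, 0]
R4 ← R4 + (2)·R2: [0, 0, 0, 0, 0, 0]
2 nonzero rows, so rank(T) = 2.
T has 6 columns; by rank–nullity, nullity = 6 − 2 = 4.

4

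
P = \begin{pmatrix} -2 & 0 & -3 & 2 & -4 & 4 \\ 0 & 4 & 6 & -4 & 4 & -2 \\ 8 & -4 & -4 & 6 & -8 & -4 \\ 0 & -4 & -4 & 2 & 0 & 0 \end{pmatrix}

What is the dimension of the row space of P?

3

Row reduce to echelon form.
R3 ← R3 + (4)·R1: [0, -4, -16, 14, -24, 12]
R3 ← R3 + R2: [0, 0, -10, 10, -20, 10]
R4 ← R4 + R2: [0, 0, 2, -2, 4, -2]
R4 ← R4 + (1/5)·R3: [0, 0, 0, 0, 0, 0]
Echelon form has 3 nonzero rows, so rank(P) = 3.
The row space has dimension equal to the rank: 3.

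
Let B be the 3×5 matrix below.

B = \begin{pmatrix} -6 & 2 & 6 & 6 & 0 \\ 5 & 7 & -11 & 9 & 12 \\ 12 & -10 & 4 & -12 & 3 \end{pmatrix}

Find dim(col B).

3

Row reduce to echelon form.
R2 ← R2 + (5/6)·R1: [0, 26/3, -6, 14, 12]
R3 ← R3 + (2)·R1: [0, -6, 16, 0, 3]
R3 ← R3 + (9/13)·R2: [0, 0, 154/13, 126/13, 147/13]
Echelon form has 3 nonzero rows, so rank(B) = 3.
The column space has dimension equal to the rank: 3.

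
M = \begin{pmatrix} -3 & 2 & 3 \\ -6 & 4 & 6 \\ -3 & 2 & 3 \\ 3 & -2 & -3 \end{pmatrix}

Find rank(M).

1

Row reduce to echelon form.
R2 ← R2 − (2)·R1: [0, 0, 0]
R3 ← R3 − R1: [0, 0, 0]
R4 ← R4 + R1: [0, 0, 0]
Echelon form has 1 nonzero row, so rank(M) = 1.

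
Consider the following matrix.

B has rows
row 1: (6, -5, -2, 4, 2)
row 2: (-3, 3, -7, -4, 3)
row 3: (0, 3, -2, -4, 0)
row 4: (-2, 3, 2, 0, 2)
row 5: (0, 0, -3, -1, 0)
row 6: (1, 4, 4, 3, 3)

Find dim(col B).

Row reduce to echelon form.
R2 ← R2 + (1/2)·R1: [0, 1/2, -8, -2, 4]
R4 ← R4 + (1/3)·R1: [0, 4/3, 4/3, 4/3, 8/3]
R6 ← R6 − (1/6)·R1: [0, 29/6, 13/3, 7/3, 8/3]
R3 ← R3 − (6)·R2: [0, 0, 46, 8, -24]
R4 ← R4 − (8/3)·R2: [0, 0, 68/3, 20/3, -8]
R6 ← R6 − (29/3)·R2: [0, 0, 245/3, 65/3, -36]
R4 ← R4 − (34/69)·R3: [0, 0, 0, 188/69, 88/23]
R5 ← R5 + (3/46)·R3: [0, 0, 0, -11/23, -36/23]
R6 ← R6 − (245/138)·R3: [0, 0, 0, 515/69, 152/23]
R5 ← R5 + (33/188)·R4: [0, 0, 0, 0, -42/47]
R6 ← R6 − (515/188)·R4: [0, 0, 0, 0, -182/47]
R6 ← R6 − (13/3)·R5: [0, 0, 0, 0, 0]
Echelon form has 5 nonzero rows, so rank(B) = 5.
The column space has dimension equal to the rank: 5.

5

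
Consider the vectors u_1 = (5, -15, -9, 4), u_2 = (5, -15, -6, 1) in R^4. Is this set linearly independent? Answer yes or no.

Form the matrix with these vectors as rows and row reduce.
R2 ← R2 − R1: [0, 0, 3, -3]
2 nonzero rows, so the 2 vectors span a space of dimension 2.
Since 2 = 2, the vectors are linearly independent.

yes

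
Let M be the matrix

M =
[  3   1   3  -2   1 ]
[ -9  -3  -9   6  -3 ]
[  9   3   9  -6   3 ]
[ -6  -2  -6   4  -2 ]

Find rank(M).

1

Row reduce to echelon form.
R2 ← R2 + (3)·R1: [0, 0, 0, 0, 0]
R3 ← R3 − (3)·R1: [0, 0, 0, 0, 0]
R4 ← R4 + (2)·R1: [0, 0, 0, 0, 0]
Echelon form has 1 nonzero row, so rank(M) = 1.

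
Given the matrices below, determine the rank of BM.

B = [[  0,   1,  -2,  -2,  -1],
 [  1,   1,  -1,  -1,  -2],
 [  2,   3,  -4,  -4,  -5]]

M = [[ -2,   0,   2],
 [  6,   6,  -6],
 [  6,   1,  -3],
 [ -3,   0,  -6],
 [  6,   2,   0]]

First compute BM:
[[ -6,   2,  12],
 [-11,   1,   5],
 [-28,   4,  22]]
Now row reduce the product.
R2 ← R2 − (11/6)·R1: [0, -8/3, -17]
R3 ← R3 − (14/3)·R1: [0, -16/3, -34]
R3 ← R3 − (2)·R2: [0, 0, 0]
2 nonzero rows, so rank(BM) = 2.

2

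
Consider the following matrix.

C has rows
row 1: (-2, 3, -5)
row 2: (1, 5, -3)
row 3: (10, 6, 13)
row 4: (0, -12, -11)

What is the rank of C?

Row reduce to echelon form.
R2 ← R2 + (1/2)·R1: [0, 13/2, -11/2]
R3 ← R3 + (5)·R1: [0, 21, -12]
R3 ← R3 − (42/13)·R2: [0, 0, 75/13]
R4 ← R4 + (24/13)·R2: [0, 0, -275/13]
R4 ← R4 + (11/3)·R3: [0, 0, 0]
Echelon form has 3 nonzero rows, so rank(C) = 3.

3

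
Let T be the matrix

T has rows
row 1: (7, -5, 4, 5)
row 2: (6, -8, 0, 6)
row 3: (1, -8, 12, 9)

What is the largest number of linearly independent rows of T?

Row reduce to echelon form.
R2 ← R2 − (6/7)·R1: [0, -26/7, -24/7, 12/7]
R3 ← R3 − (1/7)·R1: [0, -51/7, 80/7, 58/7]
R3 ← R3 − (51/26)·R2: [0, 0, 236/13, 64/13]
Echelon form has 3 nonzero rows, so rank(T) = 3.
The rank gives the maximum number of linearly independent rows: 3.

3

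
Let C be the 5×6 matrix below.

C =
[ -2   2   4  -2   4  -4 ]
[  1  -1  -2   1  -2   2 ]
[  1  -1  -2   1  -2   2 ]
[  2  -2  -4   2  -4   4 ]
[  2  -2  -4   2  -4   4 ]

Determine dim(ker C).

Row reduce to echelon form.
R2 ← R2 + (1/2)·R1: [0, 0, 0, 0, 0, 0]
R3 ← R3 + (1/2)·R1: [0, 0, 0, 0, 0, 0]
R4 ← R4 + R1: [0, 0, 0, 0, 0, 0]
R5 ← R5 + R1: [0, 0, 0, 0, 0, 0]
1 nonzero row, so rank(C) = 1.
C has 6 columns; by rank–nullity, nullity = 6 − 1 = 5.

5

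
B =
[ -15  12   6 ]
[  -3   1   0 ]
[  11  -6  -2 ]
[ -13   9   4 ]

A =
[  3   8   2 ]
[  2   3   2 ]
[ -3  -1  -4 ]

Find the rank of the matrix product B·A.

2

First compute BA:
[[-39, -90, -30],
 [ -7, -21,  -4],
 [ 27,  72,  18],
 [-33, -81, -24]]
Now row reduce the product.
R2 ← R2 − (7/39)·R1: [0, -63/13, 18/13]
R3 ← R3 + (9/13)·R1: [0, 126/13, -36/13]
R4 ← R4 − (11/13)·R1: [0, -63/13, 18/13]
R3 ← R3 + (2)·R2: [0, 0, 0]
R4 ← R4 − R2: [0, 0, 0]
2 nonzero rows, so rank(BA) = 2.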